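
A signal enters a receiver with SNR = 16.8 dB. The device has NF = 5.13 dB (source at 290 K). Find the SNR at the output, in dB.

By definition F = SNR_in/SNR_out, so in dB: SNR_out = SNR_in − NF
SNR_out = 16.8 − 5.13 = 11.67 dB

11.67 dB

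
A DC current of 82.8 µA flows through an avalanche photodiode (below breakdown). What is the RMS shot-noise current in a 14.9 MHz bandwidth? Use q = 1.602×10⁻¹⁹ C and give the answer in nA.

I_n = √(2qI·B)
2qI·B = 2 × 1.602×10⁻¹⁹ × 8.28×10⁻⁵ × 1.49×10⁷ = 3.95×10⁻¹⁶ A²
I_n = √(3.95×10⁻¹⁶) = 1.99×10⁻⁸ A = 19.9 nA

19.9 nA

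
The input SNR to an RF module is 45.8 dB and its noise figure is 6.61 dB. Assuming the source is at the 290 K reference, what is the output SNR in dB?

By definition F = SNR_in/SNR_out, so in dB: SNR_out = SNR_in − NF
SNR_out = 45.8 − 6.61 = 39.19 dB

39.19 dB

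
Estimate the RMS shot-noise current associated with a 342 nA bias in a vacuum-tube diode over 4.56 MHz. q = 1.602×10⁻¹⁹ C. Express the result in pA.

I_n = √(2qI·B)
2qI·B = 2 × 1.602×10⁻¹⁹ × 3.42×10⁻⁷ × 4.56×10⁶ = 5.00×10⁻¹⁹ A²
I_n = √(5.00×10⁻¹⁹) = 7.07×10⁻¹⁰ A = 707 pA

707 pA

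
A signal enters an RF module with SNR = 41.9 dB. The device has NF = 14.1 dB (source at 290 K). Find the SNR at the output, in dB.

27.8 dB

By definition F = SNR_in/SNR_out, so in dB: SNR_out = SNR_in − NF
SNR_out = 41.9 − 14.1 = 27.8 dB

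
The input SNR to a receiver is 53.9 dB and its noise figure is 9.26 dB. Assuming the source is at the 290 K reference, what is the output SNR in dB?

By definition F = SNR_in/SNR_out, so in dB: SNR_out = SNR_in − NF
SNR_out = 53.9 − 9.26 = 44.64 dB

44.64 dB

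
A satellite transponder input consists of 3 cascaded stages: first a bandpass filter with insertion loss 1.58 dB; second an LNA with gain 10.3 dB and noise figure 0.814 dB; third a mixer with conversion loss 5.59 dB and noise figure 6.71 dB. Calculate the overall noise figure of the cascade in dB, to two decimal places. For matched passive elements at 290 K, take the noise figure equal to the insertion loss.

3.48 dB

Convert to linear (a loss of L dB is a gain of −L dB): F_i = 10^(NF_i/10), G_i = 10^(G_i,dB/10)
  Stage 1: F_1 = 10^(1.58/10) = 1.439, G_1 = 10^(−1.58/10) = 0.6950
  Stage 2: F_2 = 10^(0.814/10) = 1.206, G_2 = 10^(10.3/10) = 10.72
  Stage 3: F_3 = 10^(6.71/10) = 4.688, G_3 = 10^(−5.59/10) = 0.2761
Friis cascade:
  F = 1.439 + (1.206 − 1)/0.6950 + (4.688 − 1)/7.447 = 2.231
NF = 10 log₁₀(2.231) = 3.48 dB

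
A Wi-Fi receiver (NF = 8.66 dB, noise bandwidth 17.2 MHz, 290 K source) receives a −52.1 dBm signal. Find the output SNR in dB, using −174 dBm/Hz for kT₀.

40.9 dB

Noise floor: N = −174 + 10 log₁₀(B) + NF
10 log₁₀(1.72×10⁷) = 72.36 dB
N = −174 + 72.36 + 8.66 = −92.98 dBm
SNR = P_sig − N = −52.1 − (−92.98) = 40.88 dB → 40.9 dB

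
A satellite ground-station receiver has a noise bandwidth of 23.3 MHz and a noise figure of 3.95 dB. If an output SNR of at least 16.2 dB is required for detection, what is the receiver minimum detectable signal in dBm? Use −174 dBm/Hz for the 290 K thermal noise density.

Sensitivity = −174 + 10 log₁₀(B) + NF + SNR_min
= −174 + 73.67 + 3.95 + 16.2
= −80.18 dBm → −80.2 dBm

−80.2 dBm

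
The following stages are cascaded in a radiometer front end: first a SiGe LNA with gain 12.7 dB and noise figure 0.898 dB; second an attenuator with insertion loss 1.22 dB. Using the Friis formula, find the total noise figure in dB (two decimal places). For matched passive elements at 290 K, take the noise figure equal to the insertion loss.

0.96 dB

Convert to linear (a loss of L dB is a gain of −L dB): F_i = 10^(NF_i/10), G_i = 10^(G_i,dB/10)
  Stage 1: F_1 = 10^(0.898/10) = 1.230, G_1 = 10^(12.7/10) = 18.62
  Stage 2: F_2 = 10^(1.22/10) = 1.324, G_2 = 10^(−1.22/10) = 0.7551
Friis cascade:
  F = 1.230 + (1.324 − 1)/18.62 = 1.247
NF = 10 log₁₀(1.247) = 0.96 dB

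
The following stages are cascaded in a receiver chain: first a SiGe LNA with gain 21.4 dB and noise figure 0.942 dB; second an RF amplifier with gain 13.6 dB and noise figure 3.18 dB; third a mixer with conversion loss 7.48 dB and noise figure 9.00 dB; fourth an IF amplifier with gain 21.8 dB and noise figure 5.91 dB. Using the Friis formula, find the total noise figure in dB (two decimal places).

Convert to linear (a loss of L dB is a gain of −L dB): F_i = 10^(NF_i/10), G_i = 10^(G_i,dB/10)
  Stage 1: F_1 = 10^(0.942/10) = 1.242, G_1 = 10^(21.4/10) = 138.0
  Stage 2: F_2 = 10^(3.18/10) = 2.080, G_2 = 10^(13.6/10) = 22.91
  Stage 3: F_3 = 10^(9.00/10) = 7.943, G_3 = 10^(−7.48/10) = 0.1786
  Stage 4: F_4 = 10^(5.91/10) = 3.899, G_4 = 10^(21.8/10) = 151.4
Friis cascade:
  F = 1.242 + (2.080 − 1)/138.0 + (7.943 − 1)/3162 + (3.899 − 1)/564.9 = 1.257
NF = 10 log₁₀(1.257) = 0.99 dB

0.99 dB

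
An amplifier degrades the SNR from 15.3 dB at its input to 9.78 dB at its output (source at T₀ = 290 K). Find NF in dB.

5.52 dB

NF (dB) = SNR_in(dB) − SNR_out(dB) when the source is at T₀
NF = 15.3 − 9.78 = 5.52 dB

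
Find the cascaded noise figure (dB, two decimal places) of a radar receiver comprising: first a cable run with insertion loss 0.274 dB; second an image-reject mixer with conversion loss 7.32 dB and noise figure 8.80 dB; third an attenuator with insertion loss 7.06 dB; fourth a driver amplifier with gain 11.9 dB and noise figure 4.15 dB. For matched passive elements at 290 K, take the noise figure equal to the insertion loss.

18.94 dB

Convert to linear (a loss of L dB is a gain of −L dB): F_i = 10^(NF_i/10), G_i = 10^(G_i,dB/10)
  Stage 1: F_1 = 10^(0.274/10) = 1.065, G_1 = 10^(−0.274/10) = 0.9389
  Stage 2: F_2 = 10^(8.80/10) = 7.586, G_2 = 10^(−7.32/10) = 0.1854
  Stage 3: F_3 = 10^(7.06/10) = 5.082, G_3 = 10^(−7.06/10) = 0.1968
  Stage 4: F_4 = 10^(4.15/10) = 2.600, G_4 = 10^(11.9/10) = 15.49
Friis cascade:
  F = 1.065 + (7.586 − 1)/0.9389 + (5.082 − 1)/0.1740 + (2.600 − 1)/0.03425 = 78.26
NF = 10 log₁₀(78.26) = 18.94 dB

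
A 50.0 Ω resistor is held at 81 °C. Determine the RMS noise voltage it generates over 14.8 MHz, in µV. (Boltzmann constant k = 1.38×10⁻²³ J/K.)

T = 81 °C + 273.15 = 354.15 K
V_n = √(4kTRB)
4kTRB = 4 × 1.38×10⁻²³ × 354.15 × 5.00×10¹ × 1.48×10⁷ = 1.45×10⁻¹¹ V²
V_n = √(1.45×10⁻¹¹) = 3.80×10⁻⁶ V = 3.80 µV

3.80 µV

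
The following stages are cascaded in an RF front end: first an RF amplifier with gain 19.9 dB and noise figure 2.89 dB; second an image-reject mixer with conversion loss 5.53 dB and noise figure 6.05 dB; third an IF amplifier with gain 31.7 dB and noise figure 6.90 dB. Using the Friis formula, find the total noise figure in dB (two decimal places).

3.26 dB

Convert to linear (a loss of L dB is a gain of −L dB): F_i = 10^(NF_i/10), G_i = 10^(G_i,dB/10)
  Stage 1: F_1 = 10^(2.89/10) = 1.945, G_1 = 10^(19.9/10) = 97.72
  Stage 2: F_2 = 10^(6.05/10) = 4.027, G_2 = 10^(−5.53/10) = 0.2799
  Stage 3: F_3 = 10^(6.90/10) = 4.898, G_3 = 10^(31.7/10) = 1479
Friis cascade:
  F = 1.945 + (4.027 − 1)/97.72 + (4.898 − 1)/27.35 = 2.119
NF = 10 log₁₀(2.119) = 3.26 dB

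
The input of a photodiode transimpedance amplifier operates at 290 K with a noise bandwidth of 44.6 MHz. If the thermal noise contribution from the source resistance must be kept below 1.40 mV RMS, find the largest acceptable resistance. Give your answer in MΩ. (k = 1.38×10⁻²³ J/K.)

2.75 MΩ

Johnson–Nyquist: V_n = √(4kTRB) ⇒ R = V_n² / (4kTB)
4kTB = 4 × 1.38×10⁻²³ × 290 × 4.46×10⁷ = 7.14×10⁻¹³
R = (1.40×10⁻³)² / 7.14×10⁻¹³ = 2.75×10⁶ Ω = 2.75 MΩ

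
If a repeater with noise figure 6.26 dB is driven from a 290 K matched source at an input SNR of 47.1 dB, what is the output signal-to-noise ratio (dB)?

40.84 dB

By definition F = SNR_in/SNR_out, so in dB: SNR_out = SNR_in − NF
SNR_out = 47.1 − 6.26 = 40.84 dB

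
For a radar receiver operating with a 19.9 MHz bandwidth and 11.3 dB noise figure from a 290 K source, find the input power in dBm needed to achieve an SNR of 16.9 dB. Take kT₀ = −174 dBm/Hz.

Sensitivity = −174 + 10 log₁₀(B) + NF + SNR_min
= −174 + 72.99 + 11.3 + 16.9
= −72.81 dBm → −72.8 dBm

−72.8 dBm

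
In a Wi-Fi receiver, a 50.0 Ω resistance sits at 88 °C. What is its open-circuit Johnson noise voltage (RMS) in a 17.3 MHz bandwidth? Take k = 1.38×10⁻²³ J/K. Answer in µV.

4.15 µV

T = 88 °C + 273.15 = 361.15 K
V_n = √(4kTRB)
4kTRB = 4 × 1.38×10⁻²³ × 361.15 × 5.00×10¹ × 1.73×10⁷ = 1.72×10⁻¹¹ V²
V_n = √(1.72×10⁻¹¹) = 4.15×10⁻⁶ V = 4.15 µV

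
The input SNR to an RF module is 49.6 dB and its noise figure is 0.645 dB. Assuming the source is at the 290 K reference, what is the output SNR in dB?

48.955 dB

By definition F = SNR_in/SNR_out, so in dB: SNR_out = SNR_in − NF
SNR_out = 49.6 − 0.645 = 48.955 dB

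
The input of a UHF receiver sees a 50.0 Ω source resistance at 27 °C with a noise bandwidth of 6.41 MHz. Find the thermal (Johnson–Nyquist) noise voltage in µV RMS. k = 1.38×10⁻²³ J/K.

2.30 µV

T = 27 °C + 273.15 = 300.15 K
V_n = √(4kTRB)
4kTRB = 4 × 1.38×10⁻²³ × 300.15 × 5.00×10¹ × 6.41×10⁶ = 5.31×10⁻¹² V²
V_n = √(5.31×10⁻¹²) = 2.30×10⁻⁶ V = 2.30 µV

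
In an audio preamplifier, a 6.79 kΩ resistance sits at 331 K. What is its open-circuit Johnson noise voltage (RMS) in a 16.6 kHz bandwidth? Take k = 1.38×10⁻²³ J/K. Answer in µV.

V_n = √(4kTRB)
4kTRB = 4 × 1.38×10⁻²³ × 331 × 6.79×10³ × 1.66×10⁴ = 2.06×10⁻¹² V²
V_n = √(2.06×10⁻¹²) = 1.44×10⁻⁶ V = 1.44 µV

1.44 µV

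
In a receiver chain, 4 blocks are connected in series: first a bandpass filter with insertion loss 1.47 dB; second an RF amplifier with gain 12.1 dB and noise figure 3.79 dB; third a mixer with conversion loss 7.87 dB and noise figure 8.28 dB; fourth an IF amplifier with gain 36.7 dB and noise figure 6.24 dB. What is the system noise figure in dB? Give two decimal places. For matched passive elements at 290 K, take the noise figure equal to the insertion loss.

7.44 dB

Convert to linear (a loss of L dB is a gain of −L dB): F_i = 10^(NF_i/10), G_i = 10^(G_i,dB/10)
  Stage 1: F_1 = 10^(1.47/10) = 1.403, G_1 = 10^(−1.47/10) = 0.7129
  Stage 2: F_2 = 10^(3.79/10) = 2.393, G_2 = 10^(12.1/10) = 16.22
  Stage 3: F_3 = 10^(8.28/10) = 6.730, G_3 = 10^(−7.87/10) = 0.1633
  Stage 4: F_4 = 10^(6.24/10) = 4.207, G_4 = 10^(36.7/10) = 4677
Friis cascade:
  F = 1.403 + (2.393 − 1)/0.7129 + (6.730 − 1)/11.56 + (4.207 − 1)/1.888 = 5.552
NF = 10 log₁₀(5.552) = 7.44 dB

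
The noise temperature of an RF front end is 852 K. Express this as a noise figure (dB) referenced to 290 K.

5.95 dB

F = 1 + T_e/T₀ = 1 + 852/290 = 3.93793
NF = 10 log₁₀(3.93793) = 5.95 dB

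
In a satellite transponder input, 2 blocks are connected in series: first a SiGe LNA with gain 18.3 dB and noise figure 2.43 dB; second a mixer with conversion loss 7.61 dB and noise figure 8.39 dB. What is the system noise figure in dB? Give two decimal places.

2.64 dB

Convert to linear (a loss of L dB is a gain of −L dB): F_i = 10^(NF_i/10), G_i = 10^(G_i,dB/10)
  Stage 1: F_1 = 10^(2.43/10) = 1.750, G_1 = 10^(18.3/10) = 67.61
  Stage 2: F_2 = 10^(8.39/10) = 6.902, G_2 = 10^(−7.61/10) = 0.1734
Friis cascade:
  F = 1.750 + (6.902 − 1)/67.61 = 1.837
NF = 10 log₁₀(1.837) = 2.64 dB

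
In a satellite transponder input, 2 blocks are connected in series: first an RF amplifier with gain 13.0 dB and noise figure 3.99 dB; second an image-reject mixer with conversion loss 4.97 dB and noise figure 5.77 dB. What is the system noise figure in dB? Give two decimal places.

Convert to linear (a loss of L dB is a gain of −L dB): F_i = 10^(NF_i/10), G_i = 10^(G_i,dB/10)
  Stage 1: F_1 = 10^(3.99/10) = 2.506, G_1 = 10^(13.0/10) = 19.95
  Stage 2: F_2 = 10^(5.77/10) = 3.776, G_2 = 10^(−4.97/10) = 0.3184
Friis cascade:
  F = 2.506 + (3.776 − 1)/19.95 = 2.645
NF = 10 log₁₀(2.645) = 4.22 dB

4.22 dB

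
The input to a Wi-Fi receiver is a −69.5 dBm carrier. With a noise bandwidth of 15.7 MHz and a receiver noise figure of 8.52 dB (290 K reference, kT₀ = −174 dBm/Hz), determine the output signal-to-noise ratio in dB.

Noise floor: N = −174 + 10 log₁₀(B) + NF
10 log₁₀(1.57×10⁷) = 71.96 dB
N = −174 + 71.96 + 8.52 = −93.52 dBm
SNR = P_sig − N = −69.5 − (−93.52) = 24.02 dB → 24.0 dB

24.0 dB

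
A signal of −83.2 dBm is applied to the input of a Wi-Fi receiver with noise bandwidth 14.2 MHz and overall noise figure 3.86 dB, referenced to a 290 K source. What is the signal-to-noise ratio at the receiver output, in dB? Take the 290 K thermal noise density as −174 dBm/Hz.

Noise floor: N = −174 + 10 log₁₀(B) + NF
10 log₁₀(1.42×10⁷) = 71.52 dB
N = −174 + 71.52 + 3.86 = −98.62 dBm
SNR = P_sig − N = −83.2 − (−98.62) = 15.42 dB → 15.4 dB

15.4 dB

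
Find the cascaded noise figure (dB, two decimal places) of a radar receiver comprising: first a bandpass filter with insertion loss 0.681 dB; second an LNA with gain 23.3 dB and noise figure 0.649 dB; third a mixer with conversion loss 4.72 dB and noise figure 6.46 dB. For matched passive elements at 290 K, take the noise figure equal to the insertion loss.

1.39 dB

Convert to linear (a loss of L dB is a gain of −L dB): F_i = 10^(NF_i/10), G_i = 10^(G_i,dB/10)
  Stage 1: F_1 = 10^(0.681/10) = 1.170, G_1 = 10^(−0.681/10) = 0.8549
  Stage 2: F_2 = 10^(0.649/10) = 1.161, G_2 = 10^(23.3/10) = 213.8
  Stage 3: F_3 = 10^(6.46/10) = 4.426, G_3 = 10^(−4.72/10) = 0.3373
Friis cascade:
  F = 1.170 + (1.161 − 1)/0.8549 + (4.426 − 1)/182.8 = 1.377
NF = 10 log₁₀(1.377) = 1.39 dB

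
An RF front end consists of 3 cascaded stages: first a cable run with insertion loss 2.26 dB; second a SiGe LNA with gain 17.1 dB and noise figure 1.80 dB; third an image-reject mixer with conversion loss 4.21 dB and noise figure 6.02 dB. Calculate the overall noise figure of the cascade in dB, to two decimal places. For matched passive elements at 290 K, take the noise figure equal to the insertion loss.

Convert to linear (a loss of L dB is a gain of −L dB): F_i = 10^(NF_i/10), G_i = 10^(G_i,dB/10)
  Stage 1: F_1 = 10^(2.26/10) = 1.683, G_1 = 10^(−2.26/10) = 0.5943
  Stage 2: F_2 = 10^(1.80/10) = 1.514, G_2 = 10^(17.1/10) = 51.29
  Stage 3: F_3 = 10^(6.02/10) = 3.999, G_3 = 10^(−4.21/10) = 0.3793
Friis cascade:
  F = 1.683 + (1.514 − 1)/0.5943 + (3.999 − 1)/30.48 = 2.645
NF = 10 log₁₀(2.645) = 4.22 dB

4.22 dB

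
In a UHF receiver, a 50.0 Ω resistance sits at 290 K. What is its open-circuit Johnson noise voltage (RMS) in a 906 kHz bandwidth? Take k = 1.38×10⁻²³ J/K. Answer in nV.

V_n = √(4kTRB)
4kTRB = 4 × 1.38×10⁻²³ × 290 × 5.00×10¹ × 9.06×10⁵ = 7.25×10⁻¹³ V²
V_n = √(7.25×10⁻¹³) = 8.52×10⁻⁷ V = 852 nV

852 nV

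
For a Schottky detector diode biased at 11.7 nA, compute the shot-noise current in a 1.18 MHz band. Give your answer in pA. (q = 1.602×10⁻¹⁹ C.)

66.5 pA

I_n = √(2qI·B)
2qI·B = 2 × 1.602×10⁻¹⁹ × 1.17×10⁻⁸ × 1.18×10⁶ = 4.42×10⁻²¹ A²
I_n = √(4.42×10⁻²¹) = 6.65×10⁻¹¹ A = 66.5 pA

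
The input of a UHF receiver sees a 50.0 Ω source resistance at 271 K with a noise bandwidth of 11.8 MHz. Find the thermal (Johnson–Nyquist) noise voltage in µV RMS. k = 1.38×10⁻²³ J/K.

2.97 µV

V_n = √(4kTRB)
4kTRB = 4 × 1.38×10⁻²³ × 271 × 5.00×10¹ × 1.18×10⁷ = 8.83×10⁻¹² V²
V_n = √(8.83×10⁻¹²) = 2.97×10⁻⁶ V = 2.97 µV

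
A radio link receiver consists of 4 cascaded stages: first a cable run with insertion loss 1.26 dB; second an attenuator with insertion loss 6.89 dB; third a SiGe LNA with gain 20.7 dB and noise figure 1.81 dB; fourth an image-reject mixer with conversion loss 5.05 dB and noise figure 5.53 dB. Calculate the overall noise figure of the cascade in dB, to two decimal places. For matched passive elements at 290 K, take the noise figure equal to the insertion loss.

10.02 dB

Convert to linear (a loss of L dB is a gain of −L dB): F_i = 10^(NF_i/10), G_i = 10^(G_i,dB/10)
  Stage 1: F_1 = 10^(1.26/10) = 1.337, G_1 = 10^(−1.26/10) = 0.7482
  Stage 2: F_2 = 10^(6.89/10) = 4.887, G_2 = 10^(−6.89/10) = 0.2046
  Stage 3: F_3 = 10^(1.81/10) = 1.517, G_3 = 10^(20.7/10) = 117.5
  Stage 4: F_4 = 10^(5.53/10) = 3.573, G_4 = 10^(−5.05/10) = 0.3126
Friis cascade:
  F = 1.337 + (4.887 − 1)/0.7482 + (1.517 − 1)/0.1531 + (3.573 − 1)/17.99 = 10.05
NF = 10 log₁₀(10.05) = 10.02 dB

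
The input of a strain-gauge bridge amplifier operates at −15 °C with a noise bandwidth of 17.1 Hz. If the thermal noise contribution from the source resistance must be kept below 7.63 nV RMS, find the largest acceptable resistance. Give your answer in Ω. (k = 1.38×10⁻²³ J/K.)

239 Ω

T = −15 °C + 273.15 = 258.15 K
Johnson–Nyquist: V_n = √(4kTRB) ⇒ R = V_n² / (4kTB)
4kTB = 4 × 1.38×10⁻²³ × 258.15 × 1.71×10¹ = 2.44×10⁻¹⁹
R = (7.63×10⁻⁹)² / 2.44×10⁻¹⁹ = 2.39×10² Ω = 239 Ω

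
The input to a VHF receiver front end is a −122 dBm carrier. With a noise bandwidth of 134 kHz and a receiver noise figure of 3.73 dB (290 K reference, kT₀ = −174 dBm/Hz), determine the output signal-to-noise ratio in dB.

Noise floor: N = −174 + 10 log₁₀(B) + NF
10 log₁₀(1.34×10⁵) = 51.27 dB
N = −174 + 51.27 + 3.73 = −119.00 dBm
SNR = P_sig − N = −122 − (−119.00) = −3.00 dB → −3.0 dB

−3.0 dB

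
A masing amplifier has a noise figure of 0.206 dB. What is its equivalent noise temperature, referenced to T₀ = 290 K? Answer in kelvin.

14.1 K

F = 10^(0.206/10) = 1.04858
T_e = (F − 1)·T₀ = (1.04858 − 1) × 290 = 14.1 K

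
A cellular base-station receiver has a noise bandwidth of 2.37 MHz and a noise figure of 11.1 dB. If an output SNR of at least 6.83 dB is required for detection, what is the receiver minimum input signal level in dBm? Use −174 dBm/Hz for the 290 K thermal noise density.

−92.3 dBm

Sensitivity = −174 + 10 log₁₀(B) + NF + SNR_min
= −174 + 63.75 + 11.1 + 6.83
= −92.32 dBm → −92.3 dBm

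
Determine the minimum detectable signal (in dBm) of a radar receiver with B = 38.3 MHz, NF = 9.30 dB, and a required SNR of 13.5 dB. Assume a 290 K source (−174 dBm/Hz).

Sensitivity = −174 + 10 log₁₀(B) + NF + SNR_min
= −174 + 75.83 + 9.30 + 13.5
= −75.37 dBm → −75.4 dBm

−75.4 dBm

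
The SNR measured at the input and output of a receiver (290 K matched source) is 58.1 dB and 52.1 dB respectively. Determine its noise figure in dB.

6.0 dB

NF (dB) = SNR_in(dB) − SNR_out(dB) when the source is at T₀
NF = 58.1 − 52.1 = 6.0 dB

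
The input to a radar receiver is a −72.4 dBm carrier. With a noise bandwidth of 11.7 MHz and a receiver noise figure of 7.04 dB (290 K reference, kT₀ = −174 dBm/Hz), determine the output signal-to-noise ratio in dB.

23.9 dB

Noise floor: N = −174 + 10 log₁₀(B) + NF
10 log₁₀(1.17×10⁷) = 70.68 dB
N = −174 + 70.68 + 7.04 = −96.28 dBm
SNR = P_sig − N = −72.4 − (−96.28) = 23.88 dB → 23.9 dB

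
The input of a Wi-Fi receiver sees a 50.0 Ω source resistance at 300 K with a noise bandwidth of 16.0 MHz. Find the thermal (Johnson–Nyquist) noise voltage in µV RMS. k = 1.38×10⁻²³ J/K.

V_n = √(4kTRB)
4kTRB = 4 × 1.38×10⁻²³ × 300 × 5.00×10¹ × 1.60×10⁷ = 1.32×10⁻¹¹ V²
V_n = √(1.32×10⁻¹¹) = 3.64×10⁻⁶ V = 3.64 µV

3.64 µV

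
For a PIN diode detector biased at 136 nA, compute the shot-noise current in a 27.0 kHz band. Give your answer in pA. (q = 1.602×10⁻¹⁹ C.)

I_n = √(2qI·B)
2qI·B = 2 × 1.602×10⁻¹⁹ × 1.36×10⁻⁷ × 2.70×10⁴ = 1.18×10⁻²¹ A²
I_n = √(1.18×10⁻²¹) = 3.43×10⁻¹¹ A = 34.3 pA

34.3 pA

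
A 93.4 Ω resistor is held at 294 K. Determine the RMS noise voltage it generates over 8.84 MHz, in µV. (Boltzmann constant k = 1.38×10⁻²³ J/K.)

V_n = √(4kTRB)
4kTRB = 4 × 1.38×10⁻²³ × 294 × 9.34×10¹ × 8.84×10⁶ = 1.34×10⁻¹¹ V²
V_n = √(1.34×10⁻¹¹) = 3.66×10⁻⁶ V = 3.66 µV

3.66 µV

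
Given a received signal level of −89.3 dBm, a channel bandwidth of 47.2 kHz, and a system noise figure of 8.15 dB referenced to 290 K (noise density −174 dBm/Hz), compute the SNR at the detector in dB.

29.8 dB

Noise floor: N = −174 + 10 log₁₀(B) + NF
10 log₁₀(4.72×10⁴) = 46.74 dB
N = −174 + 46.74 + 8.15 = −119.11 dBm
SNR = P_sig − N = −89.3 − (−119.11) = 29.81 dB → 29.8 dB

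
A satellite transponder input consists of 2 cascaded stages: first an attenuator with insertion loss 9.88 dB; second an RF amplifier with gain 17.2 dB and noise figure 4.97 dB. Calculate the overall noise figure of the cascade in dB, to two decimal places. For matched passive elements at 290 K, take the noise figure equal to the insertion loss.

14.85 dB

Convert to linear (a loss of L dB is a gain of −L dB): F_i = 10^(NF_i/10), G_i = 10^(G_i,dB/10)
  Stage 1: F_1 = 10^(9.88/10) = 9.727, G_1 = 10^(−9.88/10) = 0.1028
  Stage 2: F_2 = 10^(4.97/10) = 3.141, G_2 = 10^(17.2/10) = 52.48
Friis cascade:
  F = 9.727 + (3.141 − 1)/0.1028 = 30.55
NF = 10 log₁₀(30.55) = 14.85 dB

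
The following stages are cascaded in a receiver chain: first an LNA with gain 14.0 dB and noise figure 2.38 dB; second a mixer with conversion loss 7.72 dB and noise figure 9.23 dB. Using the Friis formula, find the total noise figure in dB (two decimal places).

Convert to linear (a loss of L dB is a gain of −L dB): F_i = 10^(NF_i/10), G_i = 10^(G_i,dB/10)
  Stage 1: F_1 = 10^(2.38/10) = 1.730, G_1 = 10^(14.0/10) = 25.12
  Stage 2: F_2 = 10^(9.23/10) = 8.375, G_2 = 10^(−7.72/10) = 0.1690
Friis cascade:
  F = 1.730 + (8.375 − 1)/25.12 = 2.023
NF = 10 log₁₀(2.023) = 3.06 dB

3.06 dB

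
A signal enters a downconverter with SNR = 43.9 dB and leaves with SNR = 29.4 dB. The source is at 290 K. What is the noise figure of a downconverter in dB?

14.5 dB

NF (dB) = SNR_in(dB) − SNR_out(dB) when the source is at T₀
NF = 43.9 − 29.4 = 14.5 dB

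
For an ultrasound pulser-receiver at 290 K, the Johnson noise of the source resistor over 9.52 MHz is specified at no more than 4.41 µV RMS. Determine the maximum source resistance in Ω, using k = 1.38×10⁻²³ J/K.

128 Ω

Johnson–Nyquist: V_n = √(4kTRB) ⇒ R = V_n² / (4kTB)
4kTB = 4 × 1.38×10⁻²³ × 290 × 9.52×10⁶ = 1.52×10⁻¹³
R = (4.41×10⁻⁶)² / 1.52×10⁻¹³ = 1.28×10² Ω = 128 Ω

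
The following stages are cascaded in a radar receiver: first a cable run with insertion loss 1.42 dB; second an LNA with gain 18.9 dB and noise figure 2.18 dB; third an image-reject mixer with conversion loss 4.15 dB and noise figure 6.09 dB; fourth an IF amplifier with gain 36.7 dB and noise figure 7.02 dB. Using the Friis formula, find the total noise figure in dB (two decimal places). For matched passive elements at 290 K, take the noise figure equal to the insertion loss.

Convert to linear (a loss of L dB is a gain of −L dB): F_i = 10^(NF_i/10), G_i = 10^(G_i,dB/10)
  Stage 1: F_1 = 10^(1.42/10) = 1.387, G_1 = 10^(−1.42/10) = 0.7211
  Stage 2: F_2 = 10^(2.18/10) = 1.652, G_2 = 10^(18.9/10) = 77.62
  Stage 3: F_3 = 10^(6.09/10) = 4.064, G_3 = 10^(−4.15/10) = 0.3846
  Stage 4: F_4 = 10^(7.02/10) = 5.035, G_4 = 10^(36.7/10) = 4677
Friis cascade:
  F = 1.387 + (1.652 − 1)/0.7211 + (4.064 − 1)/55.98 + (5.035 − 1)/21.53 = 2.533
NF = 10 log₁₀(2.533) = 4.04 dB

4.04 dB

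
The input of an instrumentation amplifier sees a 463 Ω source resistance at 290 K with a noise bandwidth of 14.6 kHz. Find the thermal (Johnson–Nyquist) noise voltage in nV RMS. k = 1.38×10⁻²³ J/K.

V_n = √(4kTRB)
4kTRB = 4 × 1.38×10⁻²³ × 290 × 4.63×10² × 1.46×10⁴ = 1.08×10⁻¹³ V²
V_n = √(1.08×10⁻¹³) = 3.29×10⁻⁷ V = 329 nV

329 nV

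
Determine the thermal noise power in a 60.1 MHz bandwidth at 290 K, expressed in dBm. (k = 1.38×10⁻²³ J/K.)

P_n = kTB = 1.38×10⁻²³ × 290 × 6.01×10⁷ = 2.41×10⁻¹³ W
In dBm: 10 log₁₀(2.41×10⁻¹³ / 10⁻³) = −96.2 dBm

−96.2 dBm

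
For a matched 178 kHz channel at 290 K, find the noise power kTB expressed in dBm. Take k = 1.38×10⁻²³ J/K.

P_n = kTB = 1.38×10⁻²³ × 290 × 1.78×10⁵ = 7.12×10⁻¹⁶ W
In dBm: 10 log₁₀(7.12×10⁻¹⁶ / 10⁻³) = −121.5 dBm

−121.5 dBm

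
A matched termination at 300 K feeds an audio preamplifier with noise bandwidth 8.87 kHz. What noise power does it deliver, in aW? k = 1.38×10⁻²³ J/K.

P_n = kTB = 1.38×10⁻²³ × 300 × 8.87×10³ = 3.67×10⁻¹⁷ W = 36.7 aW

36.7 aW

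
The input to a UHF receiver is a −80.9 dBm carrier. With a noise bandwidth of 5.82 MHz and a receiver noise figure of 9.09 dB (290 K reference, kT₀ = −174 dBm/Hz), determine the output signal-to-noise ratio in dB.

16.4 dB

Noise floor: N = −174 + 10 log₁₀(B) + NF
10 log₁₀(5.82×10⁶) = 67.65 dB
N = −174 + 67.65 + 9.09 = −97.26 dBm
SNR = P_sig − N = −80.9 − (−97.26) = 16.36 dB → 16.4 dB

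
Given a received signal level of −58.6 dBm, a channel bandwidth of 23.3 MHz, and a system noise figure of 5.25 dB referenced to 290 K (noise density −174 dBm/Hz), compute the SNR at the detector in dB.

36.5 dB

Noise floor: N = −174 + 10 log₁₀(B) + NF
10 log₁₀(2.33×10⁷) = 73.67 dB
N = −174 + 73.67 + 5.25 = −95.08 dBm
SNR = P_sig − N = −58.6 − (−95.08) = 36.48 dB → 36.5 dB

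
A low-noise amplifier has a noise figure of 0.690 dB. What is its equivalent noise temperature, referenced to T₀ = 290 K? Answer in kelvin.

49.9 K

F = 10^(0.690/10) = 1.1722
T_e = (F − 1)·T₀ = (1.1722 − 1) × 290 = 49.9 K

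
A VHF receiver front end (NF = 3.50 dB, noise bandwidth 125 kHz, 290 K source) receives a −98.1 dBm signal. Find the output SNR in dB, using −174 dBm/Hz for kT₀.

Noise floor: N = −174 + 10 log₁₀(B) + NF
10 log₁₀(1.25×10⁵) = 50.97 dB
N = −174 + 50.97 + 3.50 = −119.53 dBm
SNR = P_sig − N = −98.1 − (−119.53) = 21.43 dB → 21.4 dB

21.4 dB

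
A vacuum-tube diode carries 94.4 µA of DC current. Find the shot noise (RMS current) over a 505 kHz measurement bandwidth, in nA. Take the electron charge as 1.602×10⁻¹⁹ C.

I_n = √(2qI·B)
2qI·B = 2 × 1.602×10⁻¹⁹ × 9.44×10⁻⁵ × 5.05×10⁵ = 1.53×10⁻¹⁷ A²
I_n = √(1.53×10⁻¹⁷) = 3.91×10⁻⁹ A = 3.91 nA

3.91 nA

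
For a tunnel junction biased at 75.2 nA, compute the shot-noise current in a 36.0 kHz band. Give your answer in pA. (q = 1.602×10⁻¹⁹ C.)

29.5 pA

I_n = √(2qI·B)
2qI·B = 2 × 1.602×10⁻¹⁹ × 7.52×10⁻⁸ × 3.60×10⁴ = 8.67×10⁻²² A²
I_n = √(8.67×10⁻²²) = 2.95×10⁻¹¹ A = 29.5 pA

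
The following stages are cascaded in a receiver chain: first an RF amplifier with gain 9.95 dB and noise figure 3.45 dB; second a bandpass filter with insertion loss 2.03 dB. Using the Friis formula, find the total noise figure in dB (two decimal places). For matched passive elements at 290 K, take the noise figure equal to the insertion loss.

Convert to linear (a loss of L dB is a gain of −L dB): F_i = 10^(NF_i/10), G_i = 10^(G_i,dB/10)
  Stage 1: F_1 = 10^(3.45/10) = 2.213, G_1 = 10^(9.95/10) = 9.886
  Stage 2: F_2 = 10^(2.03/10) = 1.596, G_2 = 10^(−2.03/10) = 0.6266
Friis cascade:
  F = 2.213 + (1.596 − 1)/9.886 = 2.273
NF = 10 log₁₀(2.273) = 3.57 dB

3.57 dB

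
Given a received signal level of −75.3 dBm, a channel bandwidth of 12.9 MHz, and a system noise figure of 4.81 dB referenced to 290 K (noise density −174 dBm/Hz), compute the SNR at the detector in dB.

Noise floor: N = −174 + 10 log₁₀(B) + NF
10 log₁₀(1.29×10⁷) = 71.11 dB
N = −174 + 71.11 + 4.81 = −98.08 dBm
SNR = P_sig − N = −75.3 − (−98.08) = 22.78 dB → 22.8 dB

22.8 dB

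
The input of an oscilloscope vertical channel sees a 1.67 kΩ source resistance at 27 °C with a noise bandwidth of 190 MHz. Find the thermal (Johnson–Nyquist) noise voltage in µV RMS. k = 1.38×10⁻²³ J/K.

T = 27 °C + 273.15 = 300.15 K
V_n = √(4kTRB)
4kTRB = 4 × 1.38×10⁻²³ × 300.15 × 1.67×10³ × 1.90×10⁸ = 5.26×10⁻⁹ V²
V_n = √(5.26×10⁻⁹) = 7.25×10⁻⁵ V = 72.5 µV

72.5 µV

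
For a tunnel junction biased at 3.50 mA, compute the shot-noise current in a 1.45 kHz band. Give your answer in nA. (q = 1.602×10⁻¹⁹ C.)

I_n = √(2qI·B)
2qI·B = 2 × 1.602×10⁻¹⁹ × 3.50×10⁻³ × 1.45×10³ = 1.63×10⁻¹⁸ A²
I_n = √(1.63×10⁻¹⁸) = 1.28×10⁻⁹ A = 1.28 nA

1.28 nA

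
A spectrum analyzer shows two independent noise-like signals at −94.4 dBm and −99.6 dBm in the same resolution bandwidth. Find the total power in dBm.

Convert to linear, add, convert back:
P₁ = 3.63×10⁻¹³ W, P₂ = 1.10×10⁻¹³ W
P_tot = 4.73×10⁻¹³ W → 10 log₁₀(P_tot / 10⁻³) = −93.3 dBm

−93.3 dBm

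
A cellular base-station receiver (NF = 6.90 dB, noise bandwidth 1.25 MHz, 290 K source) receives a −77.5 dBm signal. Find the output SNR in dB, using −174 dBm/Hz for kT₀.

28.6 dB

Noise floor: N = −174 + 10 log₁₀(B) + NF
10 log₁₀(1.25×10⁶) = 60.97 dB
N = −174 + 60.97 + 6.90 = −106.13 dBm
SNR = P_sig − N = −77.5 − (−106.13) = 28.63 dB → 28.6 dB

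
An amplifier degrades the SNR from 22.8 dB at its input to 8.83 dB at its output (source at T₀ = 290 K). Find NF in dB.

NF (dB) = SNR_in(dB) − SNR_out(dB) when the source is at T₀
NF = 22.8 − 8.83 = 13.97 dB

13.97 dB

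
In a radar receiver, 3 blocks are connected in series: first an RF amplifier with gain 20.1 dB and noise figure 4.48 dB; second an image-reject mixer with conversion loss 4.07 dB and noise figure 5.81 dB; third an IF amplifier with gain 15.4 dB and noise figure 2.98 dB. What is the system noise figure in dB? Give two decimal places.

Convert to linear (a loss of L dB is a gain of −L dB): F_i = 10^(NF_i/10), G_i = 10^(G_i,dB/10)
  Stage 1: F_1 = 10^(4.48/10) = 2.805, G_1 = 10^(20.1/10) = 102.3
  Stage 2: F_2 = 10^(5.81/10) = 3.811, G_2 = 10^(−4.07/10) = 0.3917
  Stage 3: F_3 = 10^(2.98/10) = 1.986, G_3 = 10^(15.4/10) = 34.67
Friis cascade:
  F = 2.805 + (3.811 − 1)/102.3 + (1.986 − 1)/40.09 = 2.857
NF = 10 log₁₀(2.857) = 4.56 dB

4.56 dB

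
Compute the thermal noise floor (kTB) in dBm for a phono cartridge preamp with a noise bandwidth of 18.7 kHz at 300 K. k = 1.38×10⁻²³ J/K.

−131.1 dBm

P_n = kTB = 1.38×10⁻²³ × 300 × 1.87×10⁴ = 7.74×10⁻¹⁷ W
In dBm: 10 log₁₀(7.74×10⁻¹⁷ / 10⁻³) = −131.1 dBm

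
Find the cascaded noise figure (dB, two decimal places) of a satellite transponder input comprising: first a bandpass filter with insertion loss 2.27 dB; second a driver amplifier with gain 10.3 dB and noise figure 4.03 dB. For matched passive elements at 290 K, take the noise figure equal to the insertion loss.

Convert to linear (a loss of L dB is a gain of −L dB): F_i = 10^(NF_i/10), G_i = 10^(G_i,dB/10)
  Stage 1: F_1 = 10^(2.27/10) = 1.687, G_1 = 10^(−2.27/10) = 0.5929
  Stage 2: F_2 = 10^(4.03/10) = 2.529, G_2 = 10^(10.3/10) = 10.72
Friis cascade:
  F = 1.687 + (2.529 − 1)/0.5929 = 4.266
NF = 10 log₁₀(4.266) = 6.30 dB

6.30 dB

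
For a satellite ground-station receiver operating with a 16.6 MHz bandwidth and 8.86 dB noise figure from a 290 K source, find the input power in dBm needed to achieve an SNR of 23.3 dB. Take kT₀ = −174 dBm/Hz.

Sensitivity = −174 + 10 log₁₀(B) + NF + SNR_min
= −174 + 72.2 + 8.86 + 23.3
= −69.64 dBm → −69.6 dBm

−69.6 dBm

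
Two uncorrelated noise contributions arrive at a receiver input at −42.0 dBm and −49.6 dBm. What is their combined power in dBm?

−41.3 dBm

Convert to linear, add, convert back:
P₁ = 6.31×10⁻⁸ W, P₂ = 1.10×10⁻⁸ W
P_tot = 7.41×10⁻⁸ W → 10 log₁₀(P_tot / 10⁻³) = −41.3 dBm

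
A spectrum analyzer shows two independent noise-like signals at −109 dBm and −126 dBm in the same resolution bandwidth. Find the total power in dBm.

Convert to linear, add, convert back:
P₁ = 1.26×10⁻¹⁴ W, P₂ = 2.51×10⁻¹⁶ W
P_tot = 1.28×10⁻¹⁴ W → 10 log₁₀(P_tot / 10⁻³) = −108.9 dBm

−108.9 dBm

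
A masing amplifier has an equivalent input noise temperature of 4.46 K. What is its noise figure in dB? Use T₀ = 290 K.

F = 1 + T_e/T₀ = 1 + 4.46/290 = 1.01538
NF = 10 log₁₀(1.01538) = 0.066 dB

0.066 dB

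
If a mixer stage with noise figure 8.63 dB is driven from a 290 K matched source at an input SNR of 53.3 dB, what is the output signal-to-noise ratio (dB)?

44.67 dB

By definition F = SNR_in/SNR_out, so in dB: SNR_out = SNR_in − NF
SNR_out = 53.3 − 8.63 = 44.67 dB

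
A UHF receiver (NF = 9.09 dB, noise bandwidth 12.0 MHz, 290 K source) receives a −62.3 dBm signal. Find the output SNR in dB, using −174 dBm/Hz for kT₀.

Noise floor: N = −174 + 10 log₁₀(B) + NF
10 log₁₀(1.20×10⁷) = 70.79 dB
N = −174 + 70.79 + 9.09 = −94.12 dBm
SNR = P_sig − N = −62.3 − (−94.12) = 31.82 dB → 31.8 dB

31.8 dB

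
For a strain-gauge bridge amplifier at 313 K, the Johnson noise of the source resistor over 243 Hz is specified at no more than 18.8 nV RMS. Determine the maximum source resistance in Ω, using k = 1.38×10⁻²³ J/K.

Johnson–Nyquist: V_n = √(4kTRB) ⇒ R = V_n² / (4kTB)
4kTB = 4 × 1.38×10⁻²³ × 313 × 2.43×10² = 4.20×10⁻¹⁸
R = (1.88×10⁻⁸)² / 4.20×10⁻¹⁸ = 8.42×10¹ Ω = 84.2 Ω

84.2 Ω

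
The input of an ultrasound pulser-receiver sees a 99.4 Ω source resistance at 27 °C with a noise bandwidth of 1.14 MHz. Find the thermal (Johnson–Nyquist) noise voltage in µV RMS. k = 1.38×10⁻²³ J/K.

1.37 µV

T = 27 °C + 273.15 = 300.15 K
V_n = √(4kTRB)
4kTRB = 4 × 1.38×10⁻²³ × 300.15 × 9.94×10¹ × 1.14×10⁶ = 1.88×10⁻¹² V²
V_n = √(1.88×10⁻¹²) = 1.37×10⁻⁶ V = 1.37 µV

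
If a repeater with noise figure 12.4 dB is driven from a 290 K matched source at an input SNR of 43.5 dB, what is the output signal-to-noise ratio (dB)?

By definition F = SNR_in/SNR_out, so in dB: SNR_out = SNR_in − NF
SNR_out = 43.5 − 12.4 = 31.1 dB

31.1 dB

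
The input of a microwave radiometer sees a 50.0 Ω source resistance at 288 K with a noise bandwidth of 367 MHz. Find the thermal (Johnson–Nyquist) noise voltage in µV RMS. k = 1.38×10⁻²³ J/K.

V_n = √(4kTRB)
4kTRB = 4 × 1.38×10⁻²³ × 288 × 5.00×10¹ × 3.67×10⁸ = 2.92×10⁻¹⁰ V²
V_n = √(2.92×10⁻¹⁰) = 1.71×10⁻⁵ V = 17.1 µV

17.1 µV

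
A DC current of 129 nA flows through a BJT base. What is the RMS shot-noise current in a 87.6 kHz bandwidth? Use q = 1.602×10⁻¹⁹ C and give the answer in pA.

60.2 pA

I_n = √(2qI·B)
2qI·B = 2 × 1.602×10⁻¹⁹ × 1.29×10⁻⁷ × 8.76×10⁴ = 3.62×10⁻²¹ A²
I_n = √(3.62×10⁻²¹) = 6.02×10⁻¹¹ A = 60.2 pA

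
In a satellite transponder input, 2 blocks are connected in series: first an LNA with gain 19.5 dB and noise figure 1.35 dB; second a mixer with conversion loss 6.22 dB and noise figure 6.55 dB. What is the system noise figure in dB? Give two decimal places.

1.47 dB

Convert to linear (a loss of L dB is a gain of −L dB): F_i = 10^(NF_i/10), G_i = 10^(G_i,dB/10)
  Stage 1: F_1 = 10^(1.35/10) = 1.365, G_1 = 10^(19.5/10) = 89.13
  Stage 2: F_2 = 10^(6.55/10) = 4.519, G_2 = 10^(−6.22/10) = 0.2388
Friis cascade:
  F = 1.365 + (4.519 − 1)/89.13 = 1.404
NF = 10 log₁₀(1.404) = 1.47 dB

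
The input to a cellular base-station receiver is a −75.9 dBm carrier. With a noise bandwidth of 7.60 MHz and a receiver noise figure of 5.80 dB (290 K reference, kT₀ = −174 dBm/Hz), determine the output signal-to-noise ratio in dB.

23.5 dB

Noise floor: N = −174 + 10 log₁₀(B) + NF
10 log₁₀(7.60×10⁶) = 68.81 dB
N = −174 + 68.81 + 5.80 = −99.39 dBm
SNR = P_sig − N = −75.9 − (−99.39) = 23.49 dB → 23.5 dB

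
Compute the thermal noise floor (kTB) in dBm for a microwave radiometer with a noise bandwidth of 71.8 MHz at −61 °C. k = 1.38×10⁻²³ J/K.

T = −61 °C + 273.15 = 212.15 K
P_n = kTB = 1.38×10⁻²³ × 212.15 × 7.18×10⁷ = 2.10×10⁻¹³ W
In dBm: 10 log₁₀(2.10×10⁻¹³ / 10⁻³) = −96.8 dBm

−96.8 dBm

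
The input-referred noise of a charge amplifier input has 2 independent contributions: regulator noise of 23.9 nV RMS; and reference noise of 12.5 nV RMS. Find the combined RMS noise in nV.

27.0 nV

Uncorrelated sources add in power (mean-square): V_tot = √(ΣV_i²)
V_tot = √[(2.39×10⁻⁸)² + (1.25×10⁻⁸)²] = 2.70×10⁻⁸ V = 27.0 nV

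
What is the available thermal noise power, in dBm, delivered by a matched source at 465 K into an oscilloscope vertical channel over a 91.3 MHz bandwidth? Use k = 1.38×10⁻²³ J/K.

−92.3 dBm

P_n = kTB = 1.38×10⁻²³ × 465 × 9.13×10⁷ = 5.86×10⁻¹³ W
In dBm: 10 log₁₀(5.86×10⁻¹³ / 10⁻³) = −92.3 dBm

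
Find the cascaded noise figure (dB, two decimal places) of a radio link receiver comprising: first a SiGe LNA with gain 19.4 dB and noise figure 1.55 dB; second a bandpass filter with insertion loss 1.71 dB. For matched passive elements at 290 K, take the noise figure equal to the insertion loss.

Convert to linear (a loss of L dB is a gain of −L dB): F_i = 10^(NF_i/10), G_i = 10^(G_i,dB/10)
  Stage 1: F_1 = 10^(1.55/10) = 1.429, G_1 = 10^(19.4/10) = 87.10
  Stage 2: F_2 = 10^(1.71/10) = 1.483, G_2 = 10^(−1.71/10) = 0.6745
Friis cascade:
  F = 1.429 + (1.483 − 1)/87.10 = 1.434
NF = 10 log₁₀(1.434) = 1.57 dB

1.57 dB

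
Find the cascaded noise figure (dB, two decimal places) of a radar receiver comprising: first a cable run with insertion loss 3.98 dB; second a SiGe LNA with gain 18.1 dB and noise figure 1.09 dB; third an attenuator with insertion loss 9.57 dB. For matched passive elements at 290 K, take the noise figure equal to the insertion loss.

5.47 dB

Convert to linear (a loss of L dB is a gain of −L dB): F_i = 10^(NF_i/10), G_i = 10^(G_i,dB/10)
  Stage 1: F_1 = 10^(3.98/10) = 2.500, G_1 = 10^(−3.98/10) = 0.3999
  Stage 2: F_2 = 10^(1.09/10) = 1.285, G_2 = 10^(18.1/10) = 64.57
  Stage 3: F_3 = 10^(9.57/10) = 9.057, G_3 = 10^(−9.57/10) = 0.1104
Friis cascade:
  F = 2.500 + (1.285 − 1)/0.3999 + (9.057 − 1)/25.82 = 3.526
NF = 10 log₁₀(3.526) = 5.47 dB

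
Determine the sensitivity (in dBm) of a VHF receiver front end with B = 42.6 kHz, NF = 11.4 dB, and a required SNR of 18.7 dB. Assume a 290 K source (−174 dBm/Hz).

Sensitivity = −174 + 10 log₁₀(B) + NF + SNR_min
= −174 + 46.29 + 11.4 + 18.7
= −97.61 dBm → −97.6 dBm

−97.6 dBm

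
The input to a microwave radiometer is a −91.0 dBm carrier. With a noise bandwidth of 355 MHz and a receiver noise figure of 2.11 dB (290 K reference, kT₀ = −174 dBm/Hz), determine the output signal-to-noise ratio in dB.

Noise floor: N = −174 + 10 log₁₀(B) + NF
10 log₁₀(3.55×10⁸) = 85.5 dB
N = −174 + 85.5 + 2.11 = −86.39 dBm
SNR = P_sig − N = −91.0 − (−86.39) = −4.61 dB → −4.6 dB

−4.6 dB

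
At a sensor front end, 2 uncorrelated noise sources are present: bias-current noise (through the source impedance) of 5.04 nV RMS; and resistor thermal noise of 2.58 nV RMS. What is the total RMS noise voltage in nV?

Uncorrelated sources add in power (mean-square): V_tot = √(ΣV_i²)
V_tot = √[(5.04×10⁻⁹)² + (2.58×10⁻⁹)²] = 5.66×10⁻⁹ V = 5.66 nV

5.66 nV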